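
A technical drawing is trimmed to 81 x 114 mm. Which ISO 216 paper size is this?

Aspect ratio 114/81 ≈ 1.407 — close to the ISO √2 ≈ 1.414.
In the C-series (envelope sizes, between A and B): C7 = 81 × 114 mm.

C7 (81 × 114 mm)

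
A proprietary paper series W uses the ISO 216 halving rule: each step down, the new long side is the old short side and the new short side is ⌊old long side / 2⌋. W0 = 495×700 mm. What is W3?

175 × 247 mm

W1: ⌊700/2⌋ × 495 = 350 × 495 mm
W2: ⌊495/2⌋ × 350 = 247 × 350 mm
W3: ⌊350/2⌋ × 247 = 175 × 247 mm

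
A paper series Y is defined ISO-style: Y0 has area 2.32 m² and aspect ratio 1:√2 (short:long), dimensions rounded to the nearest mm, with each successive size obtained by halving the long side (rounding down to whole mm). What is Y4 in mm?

Let Y0's short side be w mm. w · w√2 = 2.32 m² = 2,320,000 mm², so w ≈ 1280.8 mm and w√2 ≈ 1811.3 mm → Y0 = 1281 × 1811 mm.
Y1: ⌊1811/2⌋ × 1281 = 905 × 1281 mm
Y2: ⌊1281/2⌋ × 905 = 640 × 905 mm
Y3: ⌊905/2⌋ × 640 = 452 × 640 mm
Y4: ⌊640/2⌋ × 452 = 320 × 452 mm

320 × 452 mm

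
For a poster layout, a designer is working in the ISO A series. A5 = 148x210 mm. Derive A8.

A6: ⌊210/2⌋ × 148 = 105 × 148 mm
A7: ⌊148/2⌋ × 105 = 74 × 105 mm
A8: ⌊105/2⌋ × 74 = 52 × 74 mm

52 × 74 mm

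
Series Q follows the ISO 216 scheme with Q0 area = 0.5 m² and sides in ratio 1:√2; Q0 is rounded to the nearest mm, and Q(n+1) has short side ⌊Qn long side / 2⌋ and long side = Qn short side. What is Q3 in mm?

Let Q0's short side be w mm. w · w√2 = 0.5 m² = 500,000 mm², so w ≈ 594.6 mm and w√2 ≈ 840.9 mm → Q0 = 595 × 841 mm.
Q1: ⌊841/2⌋ × 595 = 420 × 595 mm
Q2: ⌊595/2⌋ × 420 = 297 × 420 mm
Q3: ⌊420/2⌋ × 297 = 210 × 297 mm

210 × 297 mm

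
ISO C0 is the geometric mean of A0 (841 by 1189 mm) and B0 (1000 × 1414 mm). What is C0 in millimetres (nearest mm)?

Short: √(841 · 1000) = √841000 ≈ 917.1 mm.
Long: √(1189 · 1414) = √1681246 ≈ 1296.6 mm.

917 × 1297 mm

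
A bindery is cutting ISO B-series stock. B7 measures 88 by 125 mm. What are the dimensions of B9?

44 × 62 mm

B8: ⌊125/2⌋ × 88 = 62 × 88 mm
B9: ⌊88/2⌋ × 62 = 44 × 62 mm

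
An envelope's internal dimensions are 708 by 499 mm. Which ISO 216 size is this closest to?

B2 (500 × 707 mm)

Aspect ratio 708/499 ≈ 1.419 — close to the ISO √2 ≈ 1.414.
In the B-series (B0 = 1000 × 1414 mm): B2 = 500 × 707 mm.
Off by 2 mm total — nearest standard size.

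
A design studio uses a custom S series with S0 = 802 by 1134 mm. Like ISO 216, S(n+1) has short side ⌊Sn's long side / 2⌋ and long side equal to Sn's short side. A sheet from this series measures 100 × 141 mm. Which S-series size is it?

S6

S0: 802 × 1134 mm
S1: 567 × 802 mm
S2: 401 × 567 mm
S3: 283 × 401 mm
S4: 200 × 283 mm
S5: 141 × 200 mm
S6: 100 × 141 mm
S7: 70 × 100 mm
→ matches S6.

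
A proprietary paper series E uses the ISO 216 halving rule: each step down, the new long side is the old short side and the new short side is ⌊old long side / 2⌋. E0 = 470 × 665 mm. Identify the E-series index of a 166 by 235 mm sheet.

E3

E0: 470 × 665 mm
E1: 332 × 470 mm
E2: 235 × 332 mm
E3: 166 × 235 mm
E4: 117 × 166 mm
→ matches E3.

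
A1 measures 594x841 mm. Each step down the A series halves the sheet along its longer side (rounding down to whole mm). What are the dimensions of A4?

210 × 297 mm

A2: ⌊841/2⌋ × 594 = 420 × 594 mm
A3: ⌊594/2⌋ × 420 = 297 × 420 mm
A4: ⌊420/2⌋ × 297 = 210 × 297 mm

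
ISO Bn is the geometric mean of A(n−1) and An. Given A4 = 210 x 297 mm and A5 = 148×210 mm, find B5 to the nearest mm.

176 × 250 mm

Short side: √(210 · 148) = √31080 ≈ 176.3 → 176 mm
Long side: √(297 · 210) = √62370 ≈ 249.7 → 250 mm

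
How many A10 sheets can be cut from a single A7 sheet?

8

Each ISO step halves the sheet: 1 × A7 → 2 × A8 → 4 × A9 → 8 × A10
From A7 to A10 is 3 halving steps: 2^3 = 8.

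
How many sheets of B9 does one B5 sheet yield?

Each ISO step halves the sheet: 1 × B5 → 2 × B6 → 4 × B7 → 8 × B8 → …
From B5 to B9 is 4 halving steps: 2^4 = 16.

16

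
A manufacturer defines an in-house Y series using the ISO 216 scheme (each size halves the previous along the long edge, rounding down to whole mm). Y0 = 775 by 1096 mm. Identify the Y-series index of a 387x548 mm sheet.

Y2

Y0: 775 × 1096 mm
Y1: 548 × 775 mm
Y2: 387 × 548 mm
Y3: 274 × 387 mm
→ matches Y2.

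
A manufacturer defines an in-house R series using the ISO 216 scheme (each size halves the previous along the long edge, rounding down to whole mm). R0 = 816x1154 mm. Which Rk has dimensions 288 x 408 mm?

R3

R0: 816 × 1154 mm
R1: 577 × 816 mm
R2: 408 × 577 mm
R3: 288 × 408 mm
R4: 204 × 288 mm
→ matches R3.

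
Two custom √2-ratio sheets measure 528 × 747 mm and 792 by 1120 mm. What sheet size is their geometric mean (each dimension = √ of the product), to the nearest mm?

647 × 915 mm

Short side: √(528 · 792) = √418176 ≈ 646.7 → 647 mm
Long side: √(747 · 1120) = √836640 ≈ 914.7 → 915 mm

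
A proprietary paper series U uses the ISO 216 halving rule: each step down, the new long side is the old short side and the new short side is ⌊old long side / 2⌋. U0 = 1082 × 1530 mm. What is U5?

191 × 270 mm

U1: ⌊1530/2⌋ × 1082 = 765 × 1082 mm
U2: ⌊1082/2⌋ × 765 = 541 × 765 mm
U3: ⌊765/2⌋ × 541 = 382 × 541 mm
U4: ⌊541/2⌋ × 382 = 270 × 382 mm
U5: ⌊382/2⌋ × 270 = 191 × 270 mm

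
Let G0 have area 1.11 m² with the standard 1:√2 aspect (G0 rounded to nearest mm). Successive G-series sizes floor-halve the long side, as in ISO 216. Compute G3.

Let G0's short side be w mm. w · w√2 = 1.11 m² = 1,110,000 mm², so w ≈ 885.9 mm and w√2 ≈ 1252.9 mm → G0 = 886 × 1253 mm.
G1: ⌊1253/2⌋ × 886 = 626 × 886 mm
G2: ⌊886/2⌋ × 626 = 443 × 626 mm
G3: ⌊626/2⌋ × 443 = 313 × 443 mm

313 × 443 mm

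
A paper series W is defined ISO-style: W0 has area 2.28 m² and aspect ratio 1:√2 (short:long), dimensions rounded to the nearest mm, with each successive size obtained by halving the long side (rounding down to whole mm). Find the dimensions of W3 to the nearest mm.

Let W0's short side be w mm. w · w√2 = 2.28 m² = 2,280,000 mm², so w ≈ 1269.7 mm and w√2 ≈ 1795.7 mm → W0 = 1270 × 1796 mm.
W1: ⌊1796/2⌋ × 1270 = 898 × 1270 mm
W2: ⌊1270/2⌋ × 898 = 635 × 898 mm
W3: ⌊898/2⌋ × 635 = 449 × 635 mm

449 × 635 mm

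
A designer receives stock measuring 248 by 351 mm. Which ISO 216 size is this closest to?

B4 (250 × 353 mm)

Aspect ratio 351/248 ≈ 1.415 — close to the ISO √2 ≈ 1.414.
In the B-series (B0 = 1000 × 1414 mm): B4 = 250 × 353 mm.
Off by 4 mm total — nearest standard size.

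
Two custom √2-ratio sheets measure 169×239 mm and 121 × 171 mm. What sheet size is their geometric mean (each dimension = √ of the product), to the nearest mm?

143 × 202 mm

Short side: √(169 · 121) = √20449 ≈ 143.0 → 143 mm
Long side: √(239 · 171) = √40869 ≈ 202.2 → 202 mm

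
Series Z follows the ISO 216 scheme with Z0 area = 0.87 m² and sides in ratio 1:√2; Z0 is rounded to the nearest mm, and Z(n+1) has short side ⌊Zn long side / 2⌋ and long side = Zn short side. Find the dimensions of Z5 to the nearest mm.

Let Z0's short side be w mm. w · w√2 = 0.87 m² = 870,000 mm², so w ≈ 784.3 mm and w√2 ≈ 1109.2 mm → Z0 = 784 × 1109 mm.
Z1: ⌊1109/2⌋ × 784 = 554 × 784 mm
Z2: ⌊784/2⌋ × 554 = 392 × 554 mm
Z3: ⌊554/2⌋ × 392 = 277 × 392 mm
Z4: ⌊392/2⌋ × 277 = 196 × 277 mm
Z5: ⌊277/2⌋ × 196 = 138 × 196 mm

138 × 196 mm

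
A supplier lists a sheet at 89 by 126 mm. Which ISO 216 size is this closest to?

B7 (88 × 125 mm)

Aspect ratio 126/89 ≈ 1.416 — close to the ISO √2 ≈ 1.414.
In the B-series (B0 = 1000 × 1414 mm): B7 = 88 × 125 mm.
Off by 2 mm total — nearest standard size.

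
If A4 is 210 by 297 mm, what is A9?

A5: ⌊297/2⌋ × 210 = 148 × 210 mm
A6: ⌊210/2⌋ × 148 = 105 × 148 mm
A7: ⌊148/2⌋ × 105 = 74 × 105 mm
A8: ⌊105/2⌋ × 74 = 52 × 74 mm
A9: ⌊74/2⌋ × 52 = 37 × 52 mm

37 × 52 mm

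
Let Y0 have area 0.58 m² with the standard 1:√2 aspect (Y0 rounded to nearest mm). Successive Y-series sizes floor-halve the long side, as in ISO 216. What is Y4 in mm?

Let Y0's short side be w mm. w · w√2 = 0.58 m² = 580,000 mm², so w ≈ 640.4 mm and w√2 ≈ 905.7 mm → Y0 = 640 × 906 mm.
Y1: ⌊906/2⌋ × 640 = 453 × 640 mm
Y2: ⌊640/2⌋ × 453 = 320 × 453 mm
Y3: ⌊453/2⌋ × 320 = 226 × 320 mm
Y4: ⌊320/2⌋ × 226 = 160 × 226 mm

160 × 226 mm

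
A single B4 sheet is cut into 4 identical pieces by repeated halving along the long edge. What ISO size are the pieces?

4 = 2^2, so 2 halving steps.
B4 → B5 → … → B6 after 2 steps.

B6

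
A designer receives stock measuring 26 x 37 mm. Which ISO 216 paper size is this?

A10 (26 × 37 mm)

Aspect ratio 37/26 ≈ 1.423 — close to the ISO √2 ≈ 1.414.
In the A-series (A0 area = 1 m²): A10 = 26 × 37 mm.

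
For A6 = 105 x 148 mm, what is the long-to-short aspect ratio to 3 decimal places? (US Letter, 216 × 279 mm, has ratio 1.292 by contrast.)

148 / 105 = 1.410
ISO 216 targets √2 ≈ 1.414; the -0.005 deviation is from mm rounding.

1.410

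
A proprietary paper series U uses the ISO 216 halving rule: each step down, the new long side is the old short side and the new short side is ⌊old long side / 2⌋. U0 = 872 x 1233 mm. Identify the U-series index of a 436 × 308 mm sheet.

U0: 872 × 1233 mm
U1: 616 × 872 mm
U2: 436 × 616 mm
U3: 308 × 436 mm
U4: 218 × 308 mm
→ matches U3.

U3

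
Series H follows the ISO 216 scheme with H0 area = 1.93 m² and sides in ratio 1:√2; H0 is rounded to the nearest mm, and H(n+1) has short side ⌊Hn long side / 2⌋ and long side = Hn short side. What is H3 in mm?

Let H0's short side be w mm. w · w√2 = 1.93 m² = 1,930,000 mm², so w ≈ 1168.2 mm and w√2 ≈ 1652.1 mm → H0 = 1168 × 1652 mm.
H1: ⌊1652/2⌋ × 1168 = 826 × 1168 mm
H2: ⌊1168/2⌋ × 826 = 584 × 826 mm
H3: ⌊826/2⌋ × 584 = 413 × 584 mm

413 × 584 mm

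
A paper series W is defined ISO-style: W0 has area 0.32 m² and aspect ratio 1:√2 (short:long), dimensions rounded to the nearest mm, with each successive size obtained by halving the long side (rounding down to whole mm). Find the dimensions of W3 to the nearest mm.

Let W0's short side be w mm. w · w√2 = 0.32 m² = 320,000 mm², so w ≈ 475.7 mm and w√2 ≈ 672.7 mm → W0 = 476 × 673 mm.
W1: ⌊673/2⌋ × 476 = 336 × 476 mm
W2: ⌊476/2⌋ × 336 = 238 × 336 mm
W3: ⌊336/2⌋ × 238 = 168 × 238 mm

168 × 238 mm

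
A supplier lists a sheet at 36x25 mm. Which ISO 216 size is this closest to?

A10 (26 × 37 mm)

Aspect ratio 36/25 ≈ 1.440 (ISO target is √2 ≈ 1.414).
In the A-series (A0 area = 1 m²): A10 = 26 × 37 mm.
Off by 2 mm total — nearest standard size.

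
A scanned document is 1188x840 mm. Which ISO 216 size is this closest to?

A0 (841 × 1189 mm)

Aspect ratio 1188/840 ≈ 1.414 — close to the ISO √2 ≈ 1.414.
In the A-series (A0 area = 1 m²): A0 = 841 × 1189 mm.
Off by 2 mm total — nearest standard size.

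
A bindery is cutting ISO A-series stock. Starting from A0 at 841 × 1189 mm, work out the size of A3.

297 × 420 mm

A1: ⌊1189/2⌋ × 841 = 594 × 841 mm
A2: ⌊841/2⌋ × 594 = 420 × 594 mm
A3: ⌊594/2⌋ × 420 = 297 × 420 mm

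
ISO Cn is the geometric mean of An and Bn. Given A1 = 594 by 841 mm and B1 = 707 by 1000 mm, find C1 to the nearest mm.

Short side: √(594 · 707) = √419958 ≈ 648.0 → 648 mm
Long side: √(841 · 1000) = √841000 ≈ 917.1 → 917 mm

648 × 917 mm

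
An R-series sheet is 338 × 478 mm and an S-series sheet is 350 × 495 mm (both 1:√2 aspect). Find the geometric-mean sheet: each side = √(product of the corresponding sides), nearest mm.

344 × 486 mm

Short side: √(338 · 350) = √118300 ≈ 343.9 → 344 mm
Long side: √(478 · 495) = √236610 ≈ 486.4 → 486 mm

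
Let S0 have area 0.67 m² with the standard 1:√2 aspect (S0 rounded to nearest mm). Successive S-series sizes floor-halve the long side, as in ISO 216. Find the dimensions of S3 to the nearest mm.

243 × 344 mm

Let S0's short side be w mm. w · w√2 = 0.67 m² = 670,000 mm², so w ≈ 688.3 mm and w√2 ≈ 973.4 mm → S0 = 688 × 973 mm.
S1: ⌊973/2⌋ × 688 = 486 × 688 mm
S2: ⌊688/2⌋ × 486 = 344 × 486 mm
S3: ⌊486/2⌋ × 344 = 243 × 344 mm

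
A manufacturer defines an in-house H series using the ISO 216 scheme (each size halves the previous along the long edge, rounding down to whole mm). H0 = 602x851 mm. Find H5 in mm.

106 × 150 mm

H1: ⌊851/2⌋ × 602 = 425 × 602 mm
H2: ⌊602/2⌋ × 425 = 301 × 425 mm
H3: ⌊425/2⌋ × 301 = 212 × 301 mm
H4: ⌊301/2⌋ × 212 = 150 × 212 mm
H5: ⌊212/2⌋ × 150 = 106 × 150 mm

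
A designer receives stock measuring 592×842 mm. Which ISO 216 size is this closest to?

Aspect ratio 842/592 ≈ 1.422 — close to the ISO √2 ≈ 1.414.
In the A-series (A0 area = 1 m²): A1 = 594 × 841 mm.
Off by 3 mm total — nearest standard size.

A1 (594 × 841 mm)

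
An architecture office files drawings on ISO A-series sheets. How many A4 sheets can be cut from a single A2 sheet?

4

Each ISO step halves the sheet: 1 × A2 → 2 × A3 → 4 × A4
From A2 to A4 is 2 halving steps: 2^2 = 4.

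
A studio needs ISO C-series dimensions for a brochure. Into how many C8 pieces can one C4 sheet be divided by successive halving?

16

Each ISO step halves the sheet: 1 × C4 → 2 × C5 → 4 × C6 → 8 × C7 → …
From C4 to C8 is 4 halving steps: 2^4 = 16.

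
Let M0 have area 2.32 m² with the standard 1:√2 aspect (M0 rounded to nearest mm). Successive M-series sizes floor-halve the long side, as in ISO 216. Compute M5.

Let M0's short side be w mm. w · w√2 = 2.32 m² = 2,320,000 mm², so w ≈ 1280.8 mm and w√2 ≈ 1811.3 mm → M0 = 1281 × 1811 mm.
M1: ⌊1811/2⌋ × 1281 = 905 × 1281 mm
M2: ⌊1281/2⌋ × 905 = 640 × 905 mm
M3: ⌊905/2⌋ × 640 = 452 × 640 mm
M4: ⌊640/2⌋ × 452 = 320 × 452 mm
M5: ⌊452/2⌋ × 320 = 226 × 320 mm

226 × 320 mm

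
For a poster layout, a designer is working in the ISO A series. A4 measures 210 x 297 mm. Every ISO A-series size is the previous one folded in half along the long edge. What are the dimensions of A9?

A5: ⌊297/2⌋ × 210 = 148 × 210 mm
A6: ⌊210/2⌋ × 148 = 105 × 148 mm
A7: ⌊148/2⌋ × 105 = 74 × 105 mm
A8: ⌊105/2⌋ × 74 = 52 × 74 mm
A9: ⌊74/2⌋ × 52 = 37 × 52 mm

37 × 52 mm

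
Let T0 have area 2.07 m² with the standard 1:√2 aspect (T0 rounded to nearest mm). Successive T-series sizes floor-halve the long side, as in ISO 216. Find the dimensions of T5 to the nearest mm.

213 × 302 mm

Let T0's short side be w mm. w · w√2 = 2.07 m² = 2,070,000 mm², so w ≈ 1209.8 mm and w√2 ≈ 1711.0 mm → T0 = 1210 × 1711 mm.
T1: ⌊1711/2⌋ × 1210 = 855 × 1210 mm
T2: ⌊1210/2⌋ × 855 = 605 × 855 mm
T3: ⌊855/2⌋ × 605 = 427 × 605 mm
T4: ⌊605/2⌋ × 427 = 302 × 427 mm
T5: ⌊427/2⌋ × 302 = 213 × 302 mm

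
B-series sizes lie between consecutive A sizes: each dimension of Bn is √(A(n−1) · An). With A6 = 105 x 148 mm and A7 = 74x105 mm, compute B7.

Short side: √(105 · 74) = √7770 ≈ 88.1 → 88 mm
Long side: √(148 · 105) = √15540 ≈ 124.7 → 125 mm

88 × 125 mm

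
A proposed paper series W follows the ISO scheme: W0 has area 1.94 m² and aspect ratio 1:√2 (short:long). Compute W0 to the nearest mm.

Let the short side be w mm. Then w · w√2 = 1.94 m² = 1,940,000 mm².
w² = 1,940,000/√2, so w ≈ 1171.2 mm; long side = w√2 ≈ 1656.4 mm.

1171 × 1656 mm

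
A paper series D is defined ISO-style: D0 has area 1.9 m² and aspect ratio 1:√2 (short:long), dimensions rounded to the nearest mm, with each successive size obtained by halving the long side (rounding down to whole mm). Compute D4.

Let D0's short side be w mm. w · w√2 = 1.9 m² = 1,900,000 mm², so w ≈ 1159.1 mm and w√2 ≈ 1639.2 mm → D0 = 1159 × 1639 mm.
D1: ⌊1639/2⌋ × 1159 = 819 × 1159 mm
D2: ⌊1159/2⌋ × 819 = 579 × 819 mm
D3: ⌊819/2⌋ × 579 = 409 × 579 mm
D4: ⌊579/2⌋ × 409 = 289 × 409 mm

289 × 409 mm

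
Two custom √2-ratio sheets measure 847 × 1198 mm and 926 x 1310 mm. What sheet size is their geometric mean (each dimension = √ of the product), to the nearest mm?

886 × 1253 mm

Short side: √(847 · 926) = √784322 ≈ 885.6 → 886 mm
Long side: √(1198 · 1310) = √1569380 ≈ 1252.7 → 1253 mm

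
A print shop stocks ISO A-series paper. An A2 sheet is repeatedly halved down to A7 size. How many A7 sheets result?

Each ISO step halves the sheet: 1 × A2 → 2 × A3 → 4 × A4 → 8 × A5 → …
From A2 to A7 is 5 halving steps: 2^5 = 32.

32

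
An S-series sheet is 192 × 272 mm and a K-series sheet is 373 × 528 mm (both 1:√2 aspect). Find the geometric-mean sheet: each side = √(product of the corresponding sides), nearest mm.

268 × 379 mm

Short side: √(192 · 373) = √71616 ≈ 267.6 → 268 mm
Long side: √(272 · 528) = √143616 ≈ 379.0 → 379 mm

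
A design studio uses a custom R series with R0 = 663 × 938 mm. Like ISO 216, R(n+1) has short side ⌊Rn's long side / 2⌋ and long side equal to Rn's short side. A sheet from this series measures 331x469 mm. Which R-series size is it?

R0: 663 × 938 mm
R1: 469 × 663 mm
R2: 331 × 469 mm
R3: 234 × 331 mm
→ matches R2.

R2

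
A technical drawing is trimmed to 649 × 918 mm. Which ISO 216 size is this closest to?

Aspect ratio 918/649 ≈ 1.414 — close to the ISO √2 ≈ 1.414.
In the C-series (envelope sizes, between A and B): C1 = 648 × 917 mm.
Off by 2 mm total — nearest standard size.

C1 (648 × 917 mm)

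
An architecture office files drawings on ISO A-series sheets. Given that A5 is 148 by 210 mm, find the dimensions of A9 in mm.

37 × 52 mm

A6: ⌊210/2⌋ × 148 = 105 × 148 mm
A7: ⌊148/2⌋ × 105 = 74 × 105 mm
A8: ⌊105/2⌋ × 74 = 52 × 74 mm
A9: ⌊74/2⌋ × 52 = 37 × 52 mm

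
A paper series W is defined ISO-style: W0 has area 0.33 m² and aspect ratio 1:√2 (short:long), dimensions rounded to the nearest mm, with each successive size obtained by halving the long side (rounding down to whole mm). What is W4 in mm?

Let W0's short side be w mm. w · w√2 = 0.33 m² = 330,000 mm², so w ≈ 483.1 mm and w√2 ≈ 683.1 mm → W0 = 483 × 683 mm.
W1: ⌊683/2⌋ × 483 = 341 × 483 mm
W2: ⌊483/2⌋ × 341 = 241 × 341 mm
W3: ⌊341/2⌋ × 241 = 170 × 241 mm
W4: ⌊241/2⌋ × 170 = 120 × 170 mm

120 × 170 mm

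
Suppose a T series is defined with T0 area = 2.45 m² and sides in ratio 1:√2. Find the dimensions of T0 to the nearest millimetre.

Let the short side be w mm. Then w · w√2 = 2.45 m² = 2,450,000 mm².
w² = 2,450,000/√2, so w ≈ 1316.2 mm; long side = w√2 ≈ 1861.4 mm.

1316 × 1861 mm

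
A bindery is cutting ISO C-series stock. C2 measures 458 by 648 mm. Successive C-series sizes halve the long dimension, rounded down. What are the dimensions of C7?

81 × 114 mm

C3: ⌊648/2⌋ × 458 = 324 × 458 mm
C4: ⌊458/2⌋ × 324 = 229 × 324 mm
C5: ⌊324/2⌋ × 229 = 162 × 229 mm
C6: ⌊229/2⌋ × 162 = 114 × 162 mm
C7: ⌊162/2⌋ × 114 = 81 × 114 mm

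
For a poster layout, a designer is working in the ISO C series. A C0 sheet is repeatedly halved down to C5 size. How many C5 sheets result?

32

Each ISO step halves the sheet: 1 × C0 → 2 × C1 → 4 × C2 → 8 × C3 → …
From C0 to C5 is 5 halving steps: 2^5 = 32.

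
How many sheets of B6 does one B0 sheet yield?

64

B0 = 1000 × 1414 mm; B6 = 125 × 176 mm.
Each halving step doubles the count; 6 steps from B0 to B6.
2^6 = 64.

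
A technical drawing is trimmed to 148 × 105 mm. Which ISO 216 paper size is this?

Aspect ratio 148/105 ≈ 1.410 — close to the ISO √2 ≈ 1.414.
In the A-series (A0 area = 1 m²): A6 = 105 × 148 mm.

A6 (105 × 148 mm)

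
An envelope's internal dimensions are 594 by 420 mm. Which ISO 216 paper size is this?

A2 (420 × 594 mm)

Aspect ratio 594/420 ≈ 1.414 — close to the ISO √2 ≈ 1.414.
In the A-series (A0 area = 1 m²): A2 = 420 × 594 mm.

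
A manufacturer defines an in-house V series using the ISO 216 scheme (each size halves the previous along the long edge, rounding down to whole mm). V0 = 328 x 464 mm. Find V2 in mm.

164 × 232 mm

V1: ⌊464/2⌋ × 328 = 232 × 328 mm
V2: ⌊328/2⌋ × 232 = 164 × 232 mm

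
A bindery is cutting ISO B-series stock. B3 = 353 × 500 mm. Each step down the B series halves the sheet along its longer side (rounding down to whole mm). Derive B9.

B4: ⌊500/2⌋ × 353 = 250 × 353 mm
B5: ⌊353/2⌋ × 250 = 176 × 250 mm
B6: ⌊250/2⌋ × 176 = 125 × 176 mm
B7: ⌊176/2⌋ × 125 = 88 × 125 mm
B8: ⌊125/2⌋ × 88 = 62 × 88 mm
B9: ⌊88/2⌋ × 62 = 44 × 62 mm

44 × 62 mm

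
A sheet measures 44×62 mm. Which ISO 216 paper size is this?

B9 (44 × 62 mm)

Aspect ratio 62/44 ≈ 1.409 — close to the ISO √2 ≈ 1.414.
In the B-series (B0 = 1000 × 1414 mm): B9 = 44 × 62 mm.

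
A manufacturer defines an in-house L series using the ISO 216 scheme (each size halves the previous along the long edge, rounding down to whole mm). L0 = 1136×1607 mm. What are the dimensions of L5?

L1: ⌊1607/2⌋ × 1136 = 803 × 1136 mm
L2: ⌊1136/2⌋ × 803 = 568 × 803 mm
L3: ⌊803/2⌋ × 568 = 401 × 568 mm
L4: ⌊568/2⌋ × 401 = 284 × 401 mm
L5: ⌊401/2⌋ × 284 = 200 × 284 mm

200 × 284 mm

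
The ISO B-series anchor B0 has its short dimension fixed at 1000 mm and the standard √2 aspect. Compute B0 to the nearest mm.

Short side = 1000 mm; long side = 1000√2 ≈ 1414.2 mm.

1000 × 1414 mm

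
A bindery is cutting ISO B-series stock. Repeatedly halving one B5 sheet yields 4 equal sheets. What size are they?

B7

4 = 2^2, so 2 halving steps.
B5 → B6 → … → B7 after 2 steps.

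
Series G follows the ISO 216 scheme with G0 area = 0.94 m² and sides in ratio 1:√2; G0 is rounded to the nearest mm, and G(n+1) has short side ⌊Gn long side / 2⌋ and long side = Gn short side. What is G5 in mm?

Let G0's short side be w mm. w · w√2 = 0.94 m² = 940,000 mm², so w ≈ 815.3 mm and w√2 ≈ 1153.0 mm → G0 = 815 × 1153 mm.
G1: ⌊1153/2⌋ × 815 = 576 × 815 mm
G2: ⌊815/2⌋ × 576 = 407 × 576 mm
G3: ⌊576/2⌋ × 407 = 288 × 407 mm
G4: ⌊407/2⌋ × 288 = 203 × 288 mm
G5: ⌊288/2⌋ × 203 = 144 × 203 mm

144 × 203 mm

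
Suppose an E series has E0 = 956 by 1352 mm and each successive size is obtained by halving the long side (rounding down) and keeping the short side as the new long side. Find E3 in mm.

E1: ⌊1352/2⌋ × 956 = 676 × 956 mm
E2: ⌊956/2⌋ × 676 = 478 × 676 mm
E3: ⌊676/2⌋ × 478 = 338 × 478 mm

338 × 478 mm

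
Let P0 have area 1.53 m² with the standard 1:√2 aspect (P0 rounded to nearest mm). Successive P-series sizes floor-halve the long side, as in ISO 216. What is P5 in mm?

183 × 260 mm

Let P0's short side be w mm. w · w√2 = 1.53 m² = 1,530,000 mm², so w ≈ 1040.1 mm and w√2 ≈ 1471.0 mm → P0 = 1040 × 1471 mm.
P1: ⌊1471/2⌋ × 1040 = 735 × 1040 mm
P2: ⌊1040/2⌋ × 735 = 520 × 735 mm
P3: ⌊735/2⌋ × 520 = 367 × 520 mm
P4: ⌊520/2⌋ × 367 = 260 × 367 mm
P5: ⌊367/2⌋ × 260 = 183 × 260 mm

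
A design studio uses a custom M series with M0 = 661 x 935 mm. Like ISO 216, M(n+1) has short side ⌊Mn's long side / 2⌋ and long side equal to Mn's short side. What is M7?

M1 = 467 × 661 mm (from M0 by 1 halving).
M2: ⌊661/2⌋ × 467 = 330 × 467 mm
M3: ⌊467/2⌋ × 330 = 233 × 330 mm
M4: ⌊330/2⌋ × 233 = 165 × 233 mm
M5: ⌊233/2⌋ × 165 = 116 × 165 mm
M6: ⌊165/2⌋ × 116 = 82 × 116 mm
M7: ⌊116/2⌋ × 82 = 58 × 82 mm

58 × 82 mm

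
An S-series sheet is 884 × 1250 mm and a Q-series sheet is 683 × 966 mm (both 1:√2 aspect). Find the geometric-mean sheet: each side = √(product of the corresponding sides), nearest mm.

Short side: √(884 · 683) = √603772 ≈ 777.0 → 777 mm
Long side: √(1250 · 966) = √1207500 ≈ 1098.9 → 1099 mm

777 × 1099 mm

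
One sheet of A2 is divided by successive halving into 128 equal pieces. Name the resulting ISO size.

128 = 2^7, so 7 halving steps.
A2 → A3 → … → A9 after 7 steps.

A9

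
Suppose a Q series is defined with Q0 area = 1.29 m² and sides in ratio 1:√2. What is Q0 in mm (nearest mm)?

955 × 1351 mm

Let the short side be w mm. Then w · w√2 = 1.29 m² = 1,290,000 mm².
w² = 1,290,000/√2, so w ≈ 955.1 mm; long side = w√2 ≈ 1350.7 mm.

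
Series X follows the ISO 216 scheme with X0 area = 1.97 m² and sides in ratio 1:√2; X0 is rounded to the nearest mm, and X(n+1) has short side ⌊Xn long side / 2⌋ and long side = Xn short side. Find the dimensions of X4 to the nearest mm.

295 × 417 mm

Let X0's short side be w mm. w · w√2 = 1.97 m² = 1,970,000 mm², so w ≈ 1180.3 mm and w√2 ≈ 1669.1 mm → X0 = 1180 × 1669 mm.
X1: ⌊1669/2⌋ × 1180 = 834 × 1180 mm
X2: ⌊1180/2⌋ × 834 = 590 × 834 mm
X3: ⌊834/2⌋ × 590 = 417 × 590 mm
X4: ⌊590/2⌋ × 417 = 295 × 417 mm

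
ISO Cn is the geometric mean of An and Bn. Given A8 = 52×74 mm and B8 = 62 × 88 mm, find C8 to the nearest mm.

57 × 81 mm

Short side: √(52 · 62) = √3224 ≈ 56.8 → 57 mm
Long side: √(74 · 88) = √6512 ≈ 80.7 → 81 mm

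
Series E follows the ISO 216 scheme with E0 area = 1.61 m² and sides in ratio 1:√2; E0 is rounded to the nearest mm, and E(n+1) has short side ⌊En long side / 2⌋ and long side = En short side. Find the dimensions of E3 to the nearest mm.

Let E0's short side be w mm. w · w√2 = 1.61 m² = 1,610,000 mm², so w ≈ 1067.0 mm and w√2 ≈ 1508.9 mm → E0 = 1067 × 1509 mm.
E1: ⌊1509/2⌋ × 1067 = 754 × 1067 mm
E2: ⌊1067/2⌋ × 754 = 533 × 754 mm
E3: ⌊754/2⌋ × 533 = 377 × 533 mm

377 × 533 mm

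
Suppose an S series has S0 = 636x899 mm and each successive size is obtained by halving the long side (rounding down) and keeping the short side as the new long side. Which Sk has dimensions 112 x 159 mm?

S0: 636 × 899 mm
S1: 449 × 636 mm
S2: 318 × 449 mm
S3: 224 × 318 mm
S4: 159 × 224 mm
S5: 112 × 159 mm
S6: 79 × 112 mm
→ matches S5.

S5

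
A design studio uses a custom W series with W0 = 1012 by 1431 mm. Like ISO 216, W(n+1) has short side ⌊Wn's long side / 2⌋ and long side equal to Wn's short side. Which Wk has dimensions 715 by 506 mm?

W0: 1012 × 1431 mm
W1: 715 × 1012 mm
W2: 506 × 715 mm
W3: 357 × 506 mm
→ matches W2.

W2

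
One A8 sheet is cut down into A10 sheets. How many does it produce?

4

Each ISO step halves the sheet: 1 × A8 → 2 × A9 → 4 × A10
From A8 to A10 is 2 halving steps: 2^2 = 4.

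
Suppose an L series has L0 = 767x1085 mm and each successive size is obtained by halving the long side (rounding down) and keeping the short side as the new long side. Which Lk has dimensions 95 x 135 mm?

L0: 767 × 1085 mm
L1: 542 × 767 mm
L2: 383 × 542 mm
L3: 271 × 383 mm
L4: 191 × 271 mm
L5: 135 × 191 mm
L6: 95 × 135 mm
L7: 67 × 95 mm
→ matches L6.

L6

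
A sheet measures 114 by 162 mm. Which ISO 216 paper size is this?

Aspect ratio 162/114 ≈ 1.421 — close to the ISO √2 ≈ 1.414.
In the C-series (envelope sizes, between A and B): C6 = 114 × 162 mm.

C6 (114 × 162 mm)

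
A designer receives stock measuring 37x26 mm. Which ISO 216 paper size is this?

A10 (26 × 37 mm)

Aspect ratio 37/26 ≈ 1.423 — close to the ISO √2 ≈ 1.414.
In the A-series (A0 area = 1 m²): A10 = 26 × 37 mm.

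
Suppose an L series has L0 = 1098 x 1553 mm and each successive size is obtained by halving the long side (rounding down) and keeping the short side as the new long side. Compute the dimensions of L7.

L1 = 776 × 1098 mm (from L0 by 1 halving).
L2: ⌊1098/2⌋ × 776 = 549 × 776 mm
L3: ⌊776/2⌋ × 549 = 388 × 549 mm
L4: ⌊549/2⌋ × 388 = 274 × 388 mm
L5: ⌊388/2⌋ × 274 = 194 × 274 mm
L6: ⌊274/2⌋ × 194 = 137 × 194 mm
L7: ⌊194/2⌋ × 137 = 97 × 137 mm

97 × 137 mm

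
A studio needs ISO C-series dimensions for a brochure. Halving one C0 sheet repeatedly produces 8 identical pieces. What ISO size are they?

8 = 2^3, so 3 halving steps.
C0 → C1 → … → C3 after 3 steps.

C3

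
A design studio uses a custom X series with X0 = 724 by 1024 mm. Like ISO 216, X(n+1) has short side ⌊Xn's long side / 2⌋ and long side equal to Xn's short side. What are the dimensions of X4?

181 × 256 mm

X1 = 512 × 724 mm (from X0 by 1 halving).
X2: ⌊724/2⌋ × 512 = 362 × 512 mm
X3: ⌊512/2⌋ × 362 = 256 × 362 mm
X4: ⌊362/2⌋ × 256 = 181 × 256 mm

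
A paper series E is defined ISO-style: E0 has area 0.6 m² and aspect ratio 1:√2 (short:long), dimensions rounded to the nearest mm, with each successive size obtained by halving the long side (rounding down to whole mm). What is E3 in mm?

230 × 325 mm

Let E0's short side be w mm. w · w√2 = 0.6 m² = 600,000 mm², so w ≈ 651.4 mm and w√2 ≈ 921.2 mm → E0 = 651 × 921 mm.
E1: ⌊921/2⌋ × 651 = 460 × 651 mm
E2: ⌊651/2⌋ × 460 = 325 × 460 mm
E3: ⌊460/2⌋ × 325 = 230 × 325 mm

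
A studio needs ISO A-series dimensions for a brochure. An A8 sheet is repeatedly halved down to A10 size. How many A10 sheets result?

4

A8 = 52 × 74 mm; A10 = 26 × 37 mm.
Each halving step doubles the count; 2 steps from A8 to A10.
2^2 = 4.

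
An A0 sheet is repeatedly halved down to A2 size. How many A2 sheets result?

A0 = 841 × 1189 mm; A2 = 420 × 594 mm.
Each halving step doubles the count; 2 steps from A0 to A2.
2^2 = 4.

4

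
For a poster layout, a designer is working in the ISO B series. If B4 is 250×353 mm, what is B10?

31 × 44 mm

B5: ⌊353/2⌋ × 250 = 176 × 250 mm
B6: ⌊250/2⌋ × 176 = 125 × 176 mm
B7: ⌊176/2⌋ × 125 = 88 × 125 mm
B8: ⌊125/2⌋ × 88 = 62 × 88 mm
B9: ⌊88/2⌋ × 62 = 44 × 62 mm
B10: ⌊62/2⌋ × 44 = 31 × 44 mm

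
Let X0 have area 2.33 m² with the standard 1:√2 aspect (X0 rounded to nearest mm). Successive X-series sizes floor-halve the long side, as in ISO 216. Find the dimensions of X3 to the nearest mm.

Let X0's short side be w mm. w · w√2 = 2.33 m² = 2,330,000 mm², so w ≈ 1283.6 mm and w√2 ≈ 1815.2 mm → X0 = 1284 × 1815 mm.
X1: ⌊1815/2⌋ × 1284 = 907 × 1284 mm
X2: ⌊1284/2⌋ × 907 = 642 × 907 mm
X3: ⌊907/2⌋ × 642 = 453 × 642 mm

453 × 642 mm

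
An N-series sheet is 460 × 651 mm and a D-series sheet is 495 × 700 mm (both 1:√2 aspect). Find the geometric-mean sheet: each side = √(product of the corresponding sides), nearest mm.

477 × 675 mm

Short side: √(460 · 495) = √227700 ≈ 477.2 → 477 mm
Long side: √(651 · 700) = √455700 ≈ 675.1 → 675 mm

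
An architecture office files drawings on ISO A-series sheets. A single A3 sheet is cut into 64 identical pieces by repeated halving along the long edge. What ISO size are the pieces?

A9

64 = 2^6, so 6 halving steps.
A3 → A4 → … → A9 after 6 steps.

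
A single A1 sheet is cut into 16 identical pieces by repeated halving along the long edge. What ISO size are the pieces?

A5

16 = 2^4, so 4 halving steps.
A1 → A2 → … → A5 after 4 steps.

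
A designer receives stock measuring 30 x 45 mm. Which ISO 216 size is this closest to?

B10 (31 × 44 mm)

Aspect ratio 45/30 ≈ 1.500 (ISO target is √2 ≈ 1.414).
In the B-series (B0 = 1000 × 1414 mm): B10 = 31 × 44 mm.
Off by 2 mm total — nearest standard size.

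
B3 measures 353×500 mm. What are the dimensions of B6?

125 × 176 mm

B4: ⌊500/2⌋ × 353 = 250 × 353 mm
B5: ⌊353/2⌋ × 250 = 176 × 250 mm
B6: ⌊250/2⌋ × 176 = 125 × 176 mm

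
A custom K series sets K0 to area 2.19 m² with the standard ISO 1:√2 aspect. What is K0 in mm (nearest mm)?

Let the short side be w mm. Then w · w√2 = 2.19 m² = 2,190,000 mm².
w² = 2,190,000/√2, so w ≈ 1244.4 mm; long side = w√2 ≈ 1759.9 mm.

1244 × 1760 mm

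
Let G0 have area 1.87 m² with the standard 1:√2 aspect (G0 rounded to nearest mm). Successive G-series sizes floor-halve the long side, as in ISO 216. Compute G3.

406 × 575 mm

Let G0's short side be w mm. w · w√2 = 1.87 m² = 1,870,000 mm², so w ≈ 1149.9 mm and w√2 ≈ 1626.2 mm → G0 = 1150 × 1626 mm.
G1: ⌊1626/2⌋ × 1150 = 813 × 1150 mm
G2: ⌊1150/2⌋ × 813 = 575 × 813 mm
G3: ⌊813/2⌋ × 575 = 406 × 575 mm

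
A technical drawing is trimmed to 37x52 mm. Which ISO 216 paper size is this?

Aspect ratio 52/37 ≈ 1.405 — close to the ISO √2 ≈ 1.414.
In the A-series (A0 area = 1 m²): A9 = 37 × 52 mm.

A9 (37 × 52 mm)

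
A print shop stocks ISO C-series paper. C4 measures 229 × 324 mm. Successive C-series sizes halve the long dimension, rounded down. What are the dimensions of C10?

C5: ⌊324/2⌋ × 229 = 162 × 229 mm
C6: ⌊229/2⌋ × 162 = 114 × 162 mm
C7: ⌊162/2⌋ × 114 = 81 × 114 mm
C8: ⌊114/2⌋ × 81 = 57 × 81 mm
C9: ⌊81/2⌋ × 57 = 40 × 57 mm
C10: ⌊57/2⌋ × 40 = 28 × 40 mm

28 × 40 mm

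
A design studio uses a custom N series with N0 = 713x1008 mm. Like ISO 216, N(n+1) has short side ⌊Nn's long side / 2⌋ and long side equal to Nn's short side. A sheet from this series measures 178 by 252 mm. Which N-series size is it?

N4

N0: 713 × 1008 mm
N1: 504 × 713 mm
N2: 356 × 504 mm
N3: 252 × 356 mm
N4: 178 × 252 mm
N5: 126 × 178 mm
→ matches N4.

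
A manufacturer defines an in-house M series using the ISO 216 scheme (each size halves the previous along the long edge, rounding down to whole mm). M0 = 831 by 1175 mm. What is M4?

207 × 293 mm

M1: ⌊1175/2⌋ × 831 = 587 × 831 mm
M2: ⌊831/2⌋ × 587 = 415 × 587 mm
M3: ⌊587/2⌋ × 415 = 293 × 415 mm
M4: ⌊415/2⌋ × 293 = 207 × 293 mm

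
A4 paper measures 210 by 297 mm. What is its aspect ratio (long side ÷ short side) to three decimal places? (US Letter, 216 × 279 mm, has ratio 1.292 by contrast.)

297 / 210 = 1.414
Matches √2 ≈ 1.414 — the ISO 216 defining ratio.

1.414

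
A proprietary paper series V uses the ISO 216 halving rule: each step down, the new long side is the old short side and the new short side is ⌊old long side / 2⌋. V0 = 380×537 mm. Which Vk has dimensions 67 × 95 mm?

V0: 380 × 537 mm
V1: 268 × 380 mm
V2: 190 × 268 mm
V3: 134 × 190 mm
V4: 95 × 134 mm
V5: 67 × 95 mm
V6: 47 × 67 mm
→ matches V5.

V5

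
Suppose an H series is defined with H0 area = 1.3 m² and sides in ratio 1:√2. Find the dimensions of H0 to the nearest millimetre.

Let the short side be w mm. Then w · w√2 = 1.3 m² = 1,300,000 mm².
w² = 1,300,000/√2, so w ≈ 958.8 mm; long side = w√2 ≈ 1355.9 mm.

959 × 1356 mm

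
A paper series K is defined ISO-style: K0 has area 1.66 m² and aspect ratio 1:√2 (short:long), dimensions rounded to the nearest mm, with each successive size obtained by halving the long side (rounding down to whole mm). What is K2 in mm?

Let K0's short side be w mm. w · w√2 = 1.66 m² = 1,660,000 mm², so w ≈ 1083.4 mm and w√2 ≈ 1532.2 mm → K0 = 1083 × 1532 mm.
K1: ⌊1532/2⌋ × 1083 = 766 × 1083 mm
K2: ⌊1083/2⌋ × 766 = 541 × 766 mm

541 × 766 mm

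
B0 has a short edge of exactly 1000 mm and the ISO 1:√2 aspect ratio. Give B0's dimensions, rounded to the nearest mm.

Short side = 1000 mm; long side = 1000√2 ≈ 1414.2 mm.

1000 × 1414 mm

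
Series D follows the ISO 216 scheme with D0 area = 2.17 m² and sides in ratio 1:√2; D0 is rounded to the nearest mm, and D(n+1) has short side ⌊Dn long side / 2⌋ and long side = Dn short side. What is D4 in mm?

Let D0's short side be w mm. w · w√2 = 2.17 m² = 2,170,000 mm², so w ≈ 1238.7 mm and w√2 ≈ 1751.8 mm → D0 = 1239 × 1752 mm.
D1: ⌊1752/2⌋ × 1239 = 876 × 1239 mm
D2: ⌊1239/2⌋ × 876 = 619 × 876 mm
D3: ⌊876/2⌋ × 619 = 438 × 619 mm
D4: ⌊619/2⌋ × 438 = 309 × 438 mm

309 × 438 mm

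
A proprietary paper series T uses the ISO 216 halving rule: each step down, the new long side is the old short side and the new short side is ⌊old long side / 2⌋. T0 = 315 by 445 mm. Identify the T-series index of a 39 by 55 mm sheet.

T0: 315 × 445 mm
T1: 222 × 315 mm
T2: 157 × 222 mm
T3: 111 × 157 mm
T4: 78 × 111 mm
T5: 55 × 78 mm
T6: 39 × 55 mm
T7: 27 × 39 mm
→ matches T6.

T6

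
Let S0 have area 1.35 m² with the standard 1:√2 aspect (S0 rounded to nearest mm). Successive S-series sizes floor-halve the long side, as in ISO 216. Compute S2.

488 × 691 mm

Let S0's short side be w mm. w · w√2 = 1.35 m² = 1,350,000 mm², so w ≈ 977.0 mm and w√2 ≈ 1381.7 mm → S0 = 977 × 1382 mm.
S1: ⌊1382/2⌋ × 977 = 691 × 977 mm
S2: ⌊977/2⌋ × 691 = 488 × 691 mm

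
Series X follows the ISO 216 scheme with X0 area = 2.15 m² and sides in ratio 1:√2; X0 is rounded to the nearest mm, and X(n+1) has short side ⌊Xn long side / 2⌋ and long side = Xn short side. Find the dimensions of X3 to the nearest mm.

436 × 616 mm

Let X0's short side be w mm. w · w√2 = 2.15 m² = 2,150,000 mm², so w ≈ 1233.0 mm and w√2 ≈ 1743.7 mm → X0 = 1233 × 1744 mm.
X1: ⌊1744/2⌋ × 1233 = 872 × 1233 mm
X2: ⌊1233/2⌋ × 872 = 616 × 872 mm
X3: ⌊872/2⌋ × 616 = 436 × 616 mm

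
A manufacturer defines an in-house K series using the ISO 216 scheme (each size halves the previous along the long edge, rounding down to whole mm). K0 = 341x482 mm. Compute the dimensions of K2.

170 × 241 mm

K1: ⌊482/2⌋ × 341 = 241 × 341 mm
K2: ⌊341/2⌋ × 241 = 170 × 241 mm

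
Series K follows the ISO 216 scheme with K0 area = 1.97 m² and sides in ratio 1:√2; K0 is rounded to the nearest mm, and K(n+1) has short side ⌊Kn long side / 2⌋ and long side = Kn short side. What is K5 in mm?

208 × 295 mm

Let K0's short side be w mm. w · w√2 = 1.97 m² = 1,970,000 mm², so w ≈ 1180.3 mm and w√2 ≈ 1669.1 mm → K0 = 1180 × 1669 mm.
K1: ⌊1669/2⌋ × 1180 = 834 × 1180 mm
K2: ⌊1180/2⌋ × 834 = 590 × 834 mm
K3: ⌊834/2⌋ × 590 = 417 × 590 mm
K4: ⌊590/2⌋ × 417 = 295 × 417 mm
K5: ⌊417/2⌋ × 295 = 208 × 295 mm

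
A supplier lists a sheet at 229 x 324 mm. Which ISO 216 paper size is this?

Aspect ratio 324/229 ≈ 1.415 — close to the ISO √2 ≈ 1.414.
In the C-series (envelope sizes, between A and B): C4 = 229 × 324 mm.

C4 (229 × 324 mm)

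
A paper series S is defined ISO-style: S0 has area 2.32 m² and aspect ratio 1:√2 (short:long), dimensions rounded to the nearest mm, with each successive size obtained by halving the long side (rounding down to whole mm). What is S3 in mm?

Let S0's short side be w mm. w · w√2 = 2.32 m² = 2,320,000 mm², so w ≈ 1280.8 mm and w√2 ≈ 1811.3 mm → S0 = 1281 × 1811 mm.
S1: ⌊1811/2⌋ × 1281 = 905 × 1281 mm
S2: ⌊1281/2⌋ × 905 = 640 × 905 mm
S3: ⌊905/2⌋ × 640 = 452 × 640 mm

452 × 640 mm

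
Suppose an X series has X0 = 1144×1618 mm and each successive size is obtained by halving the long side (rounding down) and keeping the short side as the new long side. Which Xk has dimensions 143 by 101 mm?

X7

X0: 1144 × 1618 mm
X1: 809 × 1144 mm
X2: 572 × 809 mm
X3: 404 × 572 mm
X4: 286 × 404 mm
X5: 202 × 286 mm
X6: 143 × 202 mm
X7: 101 × 143 mm
X8: 71 × 101 mm
→ matches X7.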